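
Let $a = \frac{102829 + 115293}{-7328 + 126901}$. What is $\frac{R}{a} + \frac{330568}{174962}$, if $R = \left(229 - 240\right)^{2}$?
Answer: $\frac{1301756315821}{19081530682} \approx 68.221$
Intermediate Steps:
$a = \frac{218122}{119573} \approx 1.8242$
$R = 121$ ($R = \left(-11\right)^{2} = 121$)
$\frac{R}{a} + \frac{330568}{174962} = \frac{121}{\frac{218122}{119573}} + \frac{330568}{174962} = 121 \cdot \frac{119573}{218122} + 330568 \cdot \frac{1}{174962} = \frac{14468333}{218122} + \frac{165284}{87481} = \frac{1301756315821}{19081530682}$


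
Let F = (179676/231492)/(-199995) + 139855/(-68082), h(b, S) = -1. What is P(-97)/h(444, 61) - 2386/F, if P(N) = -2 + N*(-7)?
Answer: 87143805418367381/179858696892587 ≈ 484.51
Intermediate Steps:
P(N) = -2 - 7*N
F = -179858696892587/87555801850230 (F = (179676*(1/231492))*(-1/199995) + 139855*(-1/68082) = (14973/19291)*(-1/199995) - 139855/68082 = -4991/1286034515 - 139855/68082 = -179858696892587/87555801850230 ≈ -2.0542)
P(-97)/h(444, 61) - 2386/F = (-2 - 7*(-97))/(-1) - 2386/(-179858696892587/87555801850230) = (-2 + 679)*(-1) - 2386*(-87555801850230/179858696892587) = 677*(-1) + 208908143214648780/179858696892587 = -677 + 208908143214648780/179858696892587 = 87143805418367381/179858696892587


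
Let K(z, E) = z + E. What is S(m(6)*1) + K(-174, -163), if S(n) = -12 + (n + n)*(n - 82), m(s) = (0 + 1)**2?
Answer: -511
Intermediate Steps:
m(s) = 1 (m(s) = 1**2 = 1)
K(z, E) = E + z
S(n) = -12 + 2*n*(-82 + n) (S(n) = -12 + (2*n)*(-82 + n) = -12 + 2*n*(-82 + n))
S(m(6)*1) + K(-174, -163) = (-12 - 164 + 2*(1*1)**2) + (-163 - 174) = (-12 - 164*1 + 2*1**2) - 337 = (-12 - 164 + 2*1) - 337 = (-12 - 164 + 2) - 337 = -174 - 337 = -511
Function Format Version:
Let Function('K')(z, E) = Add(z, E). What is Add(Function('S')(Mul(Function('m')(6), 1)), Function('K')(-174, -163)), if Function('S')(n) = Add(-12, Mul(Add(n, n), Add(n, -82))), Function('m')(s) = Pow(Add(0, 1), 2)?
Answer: -511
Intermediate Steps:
Function('m')(s) = 1 (Function('m')(s) = Pow(1, 2) = 1)
Function('K')(z, E) = Add(E, z)
Function('S')(n) = Add(-12, Mul(2, n, Add(-82, n))) (Function('S')(n) = Add(-12, Mul(Mul(2, n), Add(-82, n))) = Add(-12, Mul(2, n, Add(-82, n))))
Add(Function('S')(Mul(Function('m')(6), 1)), Function('K')(-174, -163)) = Add(Add(-12, Mul(-164, Mul(1, 1)), Mul(2, Pow(Mul(1, 1), 2))), Add(-163, -174)) = Add(Add(-12, Mul(-164, 1), Mul(2, Pow(1, 2))), -337) = Add(Add(-12, -164, Mul(2, 1)), -337) = Add(Add(-12, -164, 2), -337) = Add(-174, -337) = -511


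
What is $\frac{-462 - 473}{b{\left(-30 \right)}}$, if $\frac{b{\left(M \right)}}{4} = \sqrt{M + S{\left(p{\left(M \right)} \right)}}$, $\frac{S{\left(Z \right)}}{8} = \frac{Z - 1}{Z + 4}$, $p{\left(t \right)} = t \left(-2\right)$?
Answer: $\frac{935 i \sqrt{362}}{362} \approx 49.143 i$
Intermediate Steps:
$p{\left(t \right)} = - 2 t$
$S{\left(Z \right)} = \frac{8 \left(-1 + Z\right)}{4 + Z}$ ($S{\left(Z \right)} = 8 \frac{Z - 1}{Z + 4} = 8 \frac{-1 + Z}{4 + Z} = \frac{8 \left(-1 + Z\right)}{4 + Z}$)
$b{\left(M \right)} = 4 \sqrt{M + \frac{8 \left(-1 - 2 M\right)}{4 - 2 M}}$
$\frac{-462 - 473}{b{\left(-30 \right)}} = \frac{-462 - 473}{4 \sqrt{\frac{4 + \left(-30\right)^{2} + 6 \left(-30\right)}{-2 - 30}}} = \frac{-462 - 473}{4 \sqrt{\frac{4 + 900 - 180}{-32}}} = - \frac{935}{4 \sqrt{\left(- \frac{1}{32}\right) 724}} = - \frac{935}{4 \sqrt{- \frac{181}{8}}} = - \frac{935}{4 \frac{i \sqrt{362}}{4}} = - \frac{935}{i \sqrt{362}} = - 935 \left(- \frac{i \sqrt{362}}{362}\right) = \frac{935 i \sqrt{362}}{362}$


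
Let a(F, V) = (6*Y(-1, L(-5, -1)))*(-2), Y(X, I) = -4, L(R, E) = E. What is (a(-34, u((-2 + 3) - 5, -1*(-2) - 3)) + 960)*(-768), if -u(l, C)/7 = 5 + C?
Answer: -774144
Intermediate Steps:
u(l, C) = -35 - 7*C (u(l, C) = -7*(5 + C) = -35 - 7*C)
a(F, V) = 48 (a(F, V) = (6*(-4))*(-2) = -24*(-2) = 48)
(a(-34, u((-2 + 3) - 5, -1*(-2) - 3)) + 960)*(-768) = (48 + 960)*(-768) = 1008*(-768) = -774144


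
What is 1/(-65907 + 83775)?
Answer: 1/17868 ≈ 5.5966e-5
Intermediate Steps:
1/(-65907 + 83775) = 1/17868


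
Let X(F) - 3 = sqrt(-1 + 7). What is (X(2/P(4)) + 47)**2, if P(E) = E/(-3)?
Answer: (50 + sqrt(6))**2 ≈ 2750.9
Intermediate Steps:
P(E) = -E/3 (P(E) = E*(-1/3) = -E/3)
X(F) = 3 + sqrt(6) (X(F) = 3 + sqrt(-1 + 7) = 3 + sqrt(6))
(X(2/P(4)) + 47)**2 = ((3 + sqrt(6)) + 47)**2 = (50 + sqrt(6))**2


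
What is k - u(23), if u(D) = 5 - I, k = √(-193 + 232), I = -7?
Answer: -12 + √39 ≈ -5.7550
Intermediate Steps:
k = √39 ≈ 6.2450
u(D) = 12 (u(D) = 5 - 1*(-7) = 5 + 7 = 12)
k - u(23) = √39 - 1*12 = √39 - 12 = -12 + √39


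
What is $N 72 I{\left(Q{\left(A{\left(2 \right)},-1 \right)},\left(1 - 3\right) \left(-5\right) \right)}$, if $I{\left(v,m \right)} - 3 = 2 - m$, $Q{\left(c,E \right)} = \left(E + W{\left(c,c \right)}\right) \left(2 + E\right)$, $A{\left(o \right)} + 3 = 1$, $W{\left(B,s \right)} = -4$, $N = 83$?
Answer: $-29880$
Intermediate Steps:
$A{\left(o \right)} = -2$ ($A{\left(o \right)} = -3 + 1 = -2$)
$Q{\left(c,E \right)} = \left(-4 + E\right) \left(2 + E\right)$ ($Q{\left(c,E \right)} = \left(E - 4\right) \left(2 + E\right) = \left(-4 + E\right) \left(2 + E\right)$)
$I{\left(v,m \right)} = 5 - m$ ($I{\left(v,m \right)} = 3 - \left(-2 + m\right) = 5 - m$)
$N 72 I{\left(Q{\left(A{\left(2 \right)},-1 \right)},\left(1 - 3\right) \left(-5\right) \right)} = 83 \cdot 72 \left(5 - \left(1 - 3\right) \left(-5\right)\right) = 5976 \left(5 - \left(-2\right) \left(-5\right)\right) = 5976 \left(5 - 10\right) = 5976 \left(-5\right) = -29880$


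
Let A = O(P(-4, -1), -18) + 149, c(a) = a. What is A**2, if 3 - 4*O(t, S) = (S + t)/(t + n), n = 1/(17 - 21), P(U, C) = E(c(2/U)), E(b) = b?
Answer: 2968729/144 ≈ 20616.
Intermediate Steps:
P(U, C) = 2/U
n = -1/4 (n = 1/(-4) = -1/4 ≈ -0.25000)
O(t, S) = 3/4 - (S + t)/(4*(-1/4 + t)) (O(t, S) = 3/4 - (S + t)/(4*(t - 1/4)) = 3/4 - (S + t)/(4*(-1/4 + t)))
A = 1723/12 (A = (-3 - 4*(-18) + 8*(2/(-4)))/(4*(-1 + 4*(2/(-4)))) + 149 = (-3 + 72 + 8*(2*(-1/4)))/(4*(-1 + 4*(2*(-1/4)))) + 149 = (-3 + 72 + 8*(-1/2))/(4*(-1 + 4*(-1/2))) + 149 = (-3 + 72 - 4)/(4*(-1 - 2)) + 149 = (1/4)*65/(-3) + 149 = (1/4)*(-1/3)*65 + 149 = -65/12 + 149 = 1723/12 ≈ 143.58)
A**2 = (1723/12)**2 = 2968729/144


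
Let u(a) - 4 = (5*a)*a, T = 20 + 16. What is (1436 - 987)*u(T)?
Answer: 2911316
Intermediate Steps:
T = 36
u(a) = 4 + 5*a² (u(a) = 4 + (5*a)*a = 4 + 5*a²)
(1436 - 987)*u(T) = (1436 - 987)*(4 + 5*36²) = 449*(4 + 5*1296) = 449*(4 + 6480) = 449*6484 = 2911316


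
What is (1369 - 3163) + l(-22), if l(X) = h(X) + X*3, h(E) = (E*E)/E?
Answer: -1882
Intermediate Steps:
h(E) = E (h(E) = E²/E = E)
l(X) = 4*X (l(X) = X + X*3 = X + 3*X = 4*X)
(1369 - 3163) + l(-22) = (1369 - 3163) + 4*(-22) = -1794 - 88 = -1882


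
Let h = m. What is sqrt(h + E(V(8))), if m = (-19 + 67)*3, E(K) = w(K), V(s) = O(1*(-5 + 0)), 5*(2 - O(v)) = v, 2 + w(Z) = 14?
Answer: 2*sqrt(39) ≈ 12.490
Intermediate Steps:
w(Z) = 12 (w(Z) = -2 + 14 = 12)
O(v) = 2 - v/5
V(s) = 3 (V(s) = 2 - (-5 + 0)/5 = 2 - (-5)/5 = 2 - 1/5*(-5) = 2 + 1 = 3)
E(K) = 12
m = 144 (m = 48*3 = 144)
h = 144
sqrt(h + E(V(8))) = sqrt(144 + 12) = sqrt(156) = 2*sqrt(39)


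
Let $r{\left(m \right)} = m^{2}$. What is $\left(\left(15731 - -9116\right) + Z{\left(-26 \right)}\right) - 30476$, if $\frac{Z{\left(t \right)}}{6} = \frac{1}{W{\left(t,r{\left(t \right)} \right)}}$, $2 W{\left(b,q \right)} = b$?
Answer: $- \frac{73183}{13} \approx -5629.5$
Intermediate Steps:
$W{\left(b,q \right)} = \frac{b}{2}$
$Z{\left(t \right)} = \frac{12}{t}$ ($Z{\left(t \right)} = \frac{6}{\frac{1}{2} t} = 6 \frac{2}{t} = \frac{12}{t}$)
$\left(\left(15731 - -9116\right) + Z{\left(-26 \right)}\right) - 30476 = \left(\left(15731 - -9116\right) + \frac{12}{-26}\right) - 30476 = \left(\left(15731 + 9116\right) + 12 \left(- \frac{1}{26}\right)\right) - 30476 = \left(24847 - \frac{6}{13}\right) - 30476 = \frac{323005}{13} - 30476 = - \frac{73183}{13}$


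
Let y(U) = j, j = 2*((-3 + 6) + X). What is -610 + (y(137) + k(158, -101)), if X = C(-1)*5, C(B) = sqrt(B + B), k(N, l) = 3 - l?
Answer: -500 + 10*I*sqrt(2) ≈ -500.0 + 14.142*I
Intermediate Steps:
C(B) = sqrt(2)*sqrt(B) (C(B) = sqrt(2*B) = sqrt(2)*sqrt(B))
X = 5*I*sqrt(2) (X = (sqrt(2)*sqrt(-1))*5 = (sqrt(2)*I)*5 = (I*sqrt(2))*5 = 5*I*sqrt(2) ≈ 7.0711*I)
j = 6 + 10*I*sqrt(2) (j = 2*((-3 + 6) + 5*I*sqrt(2)) = 2*(3 + 5*I*sqrt(2)) = 6 + 10*I*sqrt(2) ≈ 6.0 + 14.142*I)
y(U) = 6 + 10*I*sqrt(2)
-610 + (y(137) + k(158, -101)) = -610 + ((6 + 10*I*sqrt(2)) + (3 - 1*(-101))) = -610 + ((6 + 10*I*sqrt(2)) + (3 + 101)) = -610 + ((6 + 10*I*sqrt(2)) + 104) = -610 + (110 + 10*I*sqrt(2)) = -500 + 10*I*sqrt(2)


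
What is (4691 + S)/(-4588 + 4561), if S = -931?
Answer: -3760/27 ≈ -139.26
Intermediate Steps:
(4691 + S)/(-4588 + 4561) = (4691 - 931)/(-4588 + 4561) = 3760/(-27) = 3760*(-1/27) = -3760/27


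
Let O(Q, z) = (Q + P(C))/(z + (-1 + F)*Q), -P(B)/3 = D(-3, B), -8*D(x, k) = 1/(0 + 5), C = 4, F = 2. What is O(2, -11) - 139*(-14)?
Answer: 700477/360 ≈ 1945.8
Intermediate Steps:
D(x, k) = -1/40 (D(x, k) = -1/(8*(0 + 5)) = -⅛/5 = -⅛*⅕ = -1/40)
P(B) = 3/40 (P(B) = -3*(-1/40) = 3/40)
O(Q, z) = (3/40 + Q)/(Q + z) (O(Q, z) = (Q + 3/40)/(z + (-1 + 2)*Q) = (3/40 + Q)/(z + 1*Q) = (3/40 + Q)/(z + Q) = (3/40 + Q)/(Q + z))
O(2, -11) - 139*(-14) = (3/40 + 2)/(2 - 11) - 139*(-14) = (83/40)/(-9) + 1946 = -⅑*83/40 + 1946 = -83/360 + 1946 = 700477/360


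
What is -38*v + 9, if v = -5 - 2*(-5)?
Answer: -181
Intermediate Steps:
v = 5 (v = -5 + 10 = 5)
-38*v + 9 = -38*5 + 9 = -190 + 9 = -181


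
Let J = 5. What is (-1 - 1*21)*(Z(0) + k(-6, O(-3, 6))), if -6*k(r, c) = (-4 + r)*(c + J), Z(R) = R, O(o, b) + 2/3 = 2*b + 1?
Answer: -5720/9 ≈ -635.56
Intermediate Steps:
O(o, b) = ⅓ + 2*b (O(o, b) = -⅔ + (2*b + 1) = -⅔ + (1 + 2*b) = ⅓ + 2*b)
k(r, c) = -(-4 + r)*(5 + c)/6 (k(r, c) = -(-4 + r)*(c + 5)/6 = -(-4 + r)*(5 + c)/6)
(-1 - 1*21)*(Z(0) + k(-6, O(-3, 6))) = (-1 - 1*21)*(0 + (10/3 - ⅚*(-6) + 2*(⅓ + 2*6)/3 - ⅙*(⅓ + 2*6)*(-6))) = (-1 - 21)*(0 + (10/3 + 5 + 2*(⅓ + 12)/3 - ⅙*(⅓ + 12)*(-6))) = -22*(0 + (10/3 + 5 + (⅔)*(37/3) - ⅙*37/3*(-6))) = -22*(0 + (10/3 + 5 + 74/9 + 37/3)) = -22*(0 + 260/9) = -22*260/9 = -5720/9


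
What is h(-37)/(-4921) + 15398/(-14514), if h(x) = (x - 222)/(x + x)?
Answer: -10832051/10203342 ≈ -1.0616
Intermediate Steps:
h(x) = (-222 + x)/(2*x) (h(x) = (-222 + x)/((2*x)) = (-222 + x)*(1/(2*x)) = (-222 + x)/(2*x))
h(-37)/(-4921) + 15398/(-14514) = ((1/2)*(-222 - 37)/(-37))/(-4921) + 15398/(-14514) = ((1/2)*(-1/37)*(-259))*(-1/4921) + 15398*(-1/14514) = (7/2)*(-1/4921) - 7699/7257 = -1/1406 - 7699/7257 = -10832051/10203342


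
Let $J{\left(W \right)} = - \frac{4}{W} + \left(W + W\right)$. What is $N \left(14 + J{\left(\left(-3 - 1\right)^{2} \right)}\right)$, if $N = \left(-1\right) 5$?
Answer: $- \frac{915}{4} \approx -228.75$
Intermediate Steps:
$J{\left(W \right)} = - \frac{4}{W} + 2 W$
$N = -5$
$N \left(14 + J{\left(\left(-3 - 1\right)^{2} \right)}\right) = - 5 \left(14 + \left(- \frac{4}{\left(-3 - 1\right)^{2}} + 2 \left(-3 - 1\right)^{2}\right)\right) = - 5 \left(14 + \left(- \frac{4}{\left(-4\right)^{2}} + 2 \left(-4\right)^{2}\right)\right) = - 5 \left(14 + \left(- \frac{4}{16} + 2 \cdot 16\right)\right) = - 5 \left(14 + \left(\left(-4\right) \frac{1}{16} + 32\right)\right) = - 5 \left(14 + \left(- \frac{1}{4} + 32\right)\right) = - 5 \left(14 + \frac{127}{4}\right) = \left(-5\right) \frac{183}{4} = - \frac{915}{4}$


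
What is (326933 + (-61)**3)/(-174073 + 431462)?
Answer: 99952/257389 ≈ 0.38833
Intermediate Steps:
(326933 + (-61)**3)/(-174073 + 431462) = (326933 - 226981)/257389 = 99952*(1/257389) = 99952/257389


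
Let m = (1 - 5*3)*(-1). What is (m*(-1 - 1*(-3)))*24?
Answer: 672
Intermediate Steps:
m = 14 (m = (1 - 15)*(-1) = -14*(-1) = 14)
(m*(-1 - 1*(-3)))*24 = (14*(-1 - 1*(-3)))*24 = (14*(-1 + 3))*24 = (14*2)*24 = 28*24 = 672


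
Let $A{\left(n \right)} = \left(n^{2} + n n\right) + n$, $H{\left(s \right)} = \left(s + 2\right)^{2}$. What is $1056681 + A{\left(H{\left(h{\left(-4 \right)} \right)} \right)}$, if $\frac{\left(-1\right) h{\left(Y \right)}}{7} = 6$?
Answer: $6178281$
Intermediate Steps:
$h{\left(Y \right)} = -42$ ($h{\left(Y \right)} = \left(-7\right) 6 = -42$)
$H{\left(s \right)} = \left(2 + s\right)^{2}$
$A{\left(n \right)} = n + 2 n^{2}$ ($A{\left(n \right)} = \left(n^{2} + n^{2}\right) + n = 2 n^{2} + n = n + 2 n^{2}$)
$1056681 + A{\left(H{\left(h{\left(-4 \right)} \right)} \right)} = 1056681 + \left(2 - 42\right)^{2} \left(1 + 2 \left(2 - 42\right)^{2}\right) = 1056681 + \left(-40\right)^{2} \left(1 + 2 \left(-40\right)^{2}\right) = 1056681 + 1600 \left(1 + 2 \cdot 1600\right) = 1056681 + 1600 \left(1 + 3200\right) = 1056681 + 1600 \cdot 3201 = 1056681 + 5121600 = 6178281$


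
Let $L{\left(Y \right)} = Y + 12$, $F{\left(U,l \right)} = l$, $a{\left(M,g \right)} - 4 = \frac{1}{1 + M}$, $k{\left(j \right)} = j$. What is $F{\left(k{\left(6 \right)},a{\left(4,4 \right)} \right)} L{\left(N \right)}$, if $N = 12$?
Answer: $\frac{504}{5} \approx 100.8$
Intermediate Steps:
$a{\left(M,g \right)} = 4 + \frac{1}{1 + M}$
$L{\left(Y \right)} = 12 + Y$
$F{\left(k{\left(6 \right)},a{\left(4,4 \right)} \right)} L{\left(N \right)} = \frac{5 + 4 \cdot 4}{1 + 4} \left(12 + 12\right) = \frac{5 + 16}{5} \cdot 24 = \frac{1}{5} \cdot 21 \cdot 24 = \frac{21}{5} \cdot 24 = \frac{504}{5}$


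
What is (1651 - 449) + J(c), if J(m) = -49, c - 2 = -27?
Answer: 1153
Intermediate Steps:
c = -25 (c = 2 - 27 = -25)
(1651 - 449) + J(c) = (1651 - 449) - 49 = 1202 - 49 = 1153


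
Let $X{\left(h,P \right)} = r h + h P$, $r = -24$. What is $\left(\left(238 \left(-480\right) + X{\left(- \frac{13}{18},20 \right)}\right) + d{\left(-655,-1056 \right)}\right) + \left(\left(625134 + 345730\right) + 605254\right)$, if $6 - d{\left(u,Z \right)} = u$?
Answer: $\frac{13162877}{9} \approx 1.4625 \cdot 10^{6}$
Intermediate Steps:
$X{\left(h,P \right)} = - 24 h + P h$ ($X{\left(h,P \right)} = - 24 h + h P = - 24 h + P h$)
$d{\left(u,Z \right)} = 6 - u$
$\left(\left(238 \left(-480\right) + X{\left(- \frac{13}{18},20 \right)}\right) + d{\left(-655,-1056 \right)}\right) + \left(\left(625134 + 345730\right) + 605254\right) = \left(\left(238 \left(-480\right) + - \frac{13}{18} \left(-24 + 20\right)\right) + \left(6 - -655\right)\right) + \left(\left(625134 + 345730\right) + 605254\right) = \left(\left(-114240 + \left(-13\right) \frac{1}{18} \left(-4\right)\right) + \left(6 + 655\right)\right) + \left(970864 + 605254\right) = \left(\left(-114240 - - \frac{26}{9}\right) + 661\right) + 1576118 = \left(\left(-114240 + \frac{26}{9}\right) + 661\right) + 1576118 = \left(- \frac{1028134}{9} + 661\right) + 1576118 = - \frac{1022185}{9} + 1576118 = \frac{13162877}{9}$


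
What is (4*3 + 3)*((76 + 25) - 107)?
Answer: -90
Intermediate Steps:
(4*3 + 3)*((76 + 25) - 107) = (12 + 3)*(101 - 107) = 15*(-6) = -90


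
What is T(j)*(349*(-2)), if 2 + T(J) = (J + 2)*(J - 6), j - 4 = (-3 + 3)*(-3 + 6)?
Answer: 9772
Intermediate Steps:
j = 4 (j = 4 + (-3 + 3)*(-3 + 6) = 4 + 0*3 = 4 + 0 = 4)
T(J) = -2 + (-6 + J)*(2 + J) (T(J) = -2 + (J + 2)*(J - 6) = -2 + (2 + J)*(-6 + J) = -2 + (-6 + J)*(2 + J))
T(j)*(349*(-2)) = (-14 + 4² - 4*4)*(349*(-2)) = (-14 + 16 - 16)*(-698) = -14*(-698) = 9772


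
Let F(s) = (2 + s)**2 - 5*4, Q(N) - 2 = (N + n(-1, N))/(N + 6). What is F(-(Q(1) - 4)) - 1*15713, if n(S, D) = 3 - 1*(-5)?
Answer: -770556/49 ≈ -15726.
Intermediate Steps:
n(S, D) = 8 (n(S, D) = 3 + 5 = 8)
Q(N) = 2 + (8 + N)/(6 + N) (Q(N) = 2 + (N + 8)/(N + 6) = 2 + (8 + N)/(6 + N))
F(s) = -20 + (2 + s)**2 (F(s) = (2 + s)**2 - 20 = -20 + (2 + s)**2)
F(-(Q(1) - 4)) - 1*15713 = (-20 + (2 - ((20 + 3*1)/(6 + 1) - 4))**2) - 1*15713 = (-20 + (2 - ((20 + 3)/7 - 4))**2) - 15713 = (-20 + (2 - ((1/7)*23 - 4))**2) - 15713 = (-20 + (2 - (23/7 - 4))**2) - 15713 = (-20 + (2 - 1*(-5/7))**2) - 15713 = (-20 + (2 + 5/7)**2) - 15713 = (-20 + (19/7)**2) - 15713 = (-20 + 361/49) - 15713 = -619/49 - 15713 = -770556/49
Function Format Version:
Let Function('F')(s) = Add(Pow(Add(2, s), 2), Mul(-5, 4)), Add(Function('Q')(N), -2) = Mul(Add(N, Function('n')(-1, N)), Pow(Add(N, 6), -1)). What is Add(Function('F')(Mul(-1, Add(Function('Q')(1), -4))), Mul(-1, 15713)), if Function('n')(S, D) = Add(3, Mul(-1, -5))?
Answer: Rational(-770556, 49) ≈ -15726.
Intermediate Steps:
Function('n')(S, D) = 8 (Function('n')(S, D) = Add(3, 5) = 8)
Function('Q')(N) = Add(2, Mul(Pow(Add(6, N), -1), Add(8, N))) (Function('Q')(N) = Add(2, Mul(Add(N, 8), Pow(Add(N, 6), -1))) = Add(2, Mul(Add(8, N), Pow(Add(6, N), -1))) = Add(2, Mul(Pow(Add(6, N), -1), Add(8, N))))
Function('F')(s) = Add(-20, Pow(Add(2, s), 2)) (Function('F')(s) = Add(Pow(Add(2, s), 2), -20) = Add(-20, Pow(Add(2, s), 2)))
Add(Function('F')(Mul(-1, Add(Function('Q')(1), -4))), Mul(-1, 15713)) = Add(Add(-20, Pow(Add(2, Mul(-1, Add(Mul(Pow(Add(6, 1), -1), Add(20, Mul(3, 1))), -4))), 2)), Mul(-1, 15713)) = Add(Add(-20, Pow(Add(2, Mul(-1, Add(Mul(Pow(7, -1), Add(20, 3)), -4))), 2)), -15713) = Add(Add(-20, Pow(Add(2, Mul(-1, Add(Mul(Rational(1, 7), 23), -4))), 2)), -15713) = Add(Add(-20, Pow(Add(2, Mul(-1, Add(Rational(23, 7), -4))), 2)), -15713) = Add(Add(-20, Pow(Add(2, Mul(-1, Rational(-5, 7))), 2)), -15713) = Add(Add(-20, Pow(Add(2, Rational(5, 7)), 2)), -15713) = Add(Add(-20, Pow(Rational(19, 7), 2)), -15713) = Add(Add(-20, Rational(361, 49)), -15713) = Add(Rational(-619, 49), -15713) = Rational(-770556, 49)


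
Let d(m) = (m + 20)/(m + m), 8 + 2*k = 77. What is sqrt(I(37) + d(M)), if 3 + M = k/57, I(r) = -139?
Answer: I*sqrt(4725994)/182 ≈ 11.945*I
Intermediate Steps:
k = 69/2 (k = -4 + (1/2)*77 = -4 + 77/2 = 69/2 ≈ 34.500)
M = -91/38 (M = -3 + (69/2)/57 = -3 + (69/2)*(1/57) = -3 + 23/38 = -91/38 ≈ -2.3947)
d(m) = (20 + m)/(2*m) (d(m) = (20 + m)/((2*m)) = (20 + m)*(1/(2*m)) = (20 + m)/(2*m))
sqrt(I(37) + d(M)) = sqrt(-139 + (20 - 91/38)/(2*(-91/38))) = sqrt(-139 + (1/2)*(-38/91)*(669/38)) = sqrt(-139 - 669/182) = sqrt(-25967/182) = I*sqrt(4725994)/182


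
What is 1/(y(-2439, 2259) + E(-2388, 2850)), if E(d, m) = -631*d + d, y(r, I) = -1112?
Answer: 1/1503328 ≈ 6.6519e-7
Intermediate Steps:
E(d, m) = -630*d
1/(y(-2439, 2259) + E(-2388, 2850)) = 1/(-1112 - 630*(-2388)) = 1/(-1112 + 1504440) = 1/1503328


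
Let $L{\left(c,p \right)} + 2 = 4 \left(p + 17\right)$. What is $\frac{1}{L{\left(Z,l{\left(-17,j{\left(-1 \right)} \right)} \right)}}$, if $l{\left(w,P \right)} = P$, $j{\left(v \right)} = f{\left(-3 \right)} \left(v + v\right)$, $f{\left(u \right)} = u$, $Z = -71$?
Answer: $\frac{1}{90} \approx 0.011111$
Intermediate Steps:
$j{\left(v \right)} = - 6 v$ ($j{\left(v \right)} = - 3 \left(v + v\right) = - 3 \cdot 2 v = - 6 v$)
$L{\left(c,p \right)} = 66 + 4 p$ ($L{\left(c,p \right)} = -2 + 4 \left(p + 17\right) = -2 + 4 \left(17 + p\right) = -2 + \left(68 + 4 p\right) = 66 + 4 p$)
$\frac{1}{L{\left(Z,l{\left(-17,j{\left(-1 \right)} \right)} \right)}} = \frac{1}{66 + 4 \left(\left(-6\right) \left(-1\right)\right)} = \frac{1}{66 + 4 \cdot 6} = \frac{1}{66 + 24} = \frac{1}{90}$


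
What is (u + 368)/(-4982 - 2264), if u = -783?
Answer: 415/7246 ≈ 0.057273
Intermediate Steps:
(u + 368)/(-4982 - 2264) = (-783 + 368)/(-4982 - 2264) = -415/(-7246) = -415*(-1/7246) = 415/7246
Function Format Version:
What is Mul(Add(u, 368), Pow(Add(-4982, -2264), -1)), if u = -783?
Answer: Rational(415, 7246) ≈ 0.057273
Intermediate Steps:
Mul(Add(u, 368), Pow(Add(-4982, -2264), -1)) = Mul(Add(-783, 368), Pow(Add(-4982, -2264), -1)) = Mul(-415, Pow(-7246, -1)) = Mul(-415, Rational(-1, 7246)) = Rational(415, 7246)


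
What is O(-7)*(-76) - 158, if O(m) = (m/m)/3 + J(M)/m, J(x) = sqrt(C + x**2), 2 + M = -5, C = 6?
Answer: -550/3 + 76*sqrt(55)/7 ≈ -102.81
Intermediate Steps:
M = -7 (M = -2 - 5 = -7)
J(x) = sqrt(6 + x**2)
O(m) = 1/3 + sqrt(55)/m (O(m) = (m/m)/3 + sqrt(6 + (-7)**2)/m = 1*(1/3) + sqrt(6 + 49)/m = 1/3 + sqrt(55)/m)
O(-7)*(-76) - 158 = ((sqrt(55) + (1/3)*(-7))/(-7))*(-76) - 158 = -(sqrt(55) - 7/3)/7*(-76) - 158 = -(-7/3 + sqrt(55))/7*(-76) - 158 = (1/3 - sqrt(55)/7)*(-76) - 158 = (-76/3 + 76*sqrt(55)/7) - 158 = -550/3 + 76*sqrt(55)/7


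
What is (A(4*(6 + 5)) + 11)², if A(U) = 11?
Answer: 484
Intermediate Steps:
(A(4*(6 + 5)) + 11)² = (11 + 11)² = 22² = 484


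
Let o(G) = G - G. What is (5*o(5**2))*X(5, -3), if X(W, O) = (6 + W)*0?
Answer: 0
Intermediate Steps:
X(W, O) = 0
o(G) = 0
(5*o(5**2))*X(5, -3) = (5*0)*0 = 0*0 = 0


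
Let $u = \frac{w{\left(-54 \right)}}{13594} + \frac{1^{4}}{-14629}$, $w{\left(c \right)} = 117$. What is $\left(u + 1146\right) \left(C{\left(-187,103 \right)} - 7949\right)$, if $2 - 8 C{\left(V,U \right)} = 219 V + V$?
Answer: $- \frac{2558209506908875}{795466504} \approx -3.216 \cdot 10^{6}$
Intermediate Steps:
$C{\left(V,U \right)} = \frac{1}{4} - \frac{55 V}{2}$ ($C{\left(V,U \right)} = \frac{1}{4} - \frac{219 V + V}{8} = \frac{1}{4} - \frac{220 V}{8} = \frac{1}{4} - \frac{55 V}{2}$)
$u = \frac{1697999}{198866626}$ ($u = \frac{117}{13594} + \frac{1^{4}}{-14629} = 117 \cdot \frac{1}{13594} + 1 \left(- \frac{1}{14629}\right) = \frac{117}{13594} - \frac{1}{14629} = \frac{1697999}{198866626} \approx 0.0085384$)
$\left(u + 1146\right) \left(C{\left(-187,103 \right)} - 7949\right) = \left(\frac{1697999}{198866626} + 1146\right) \left(\left(\frac{1}{4} - - \frac{10285}{2}\right) - 7949\right) = \frac{227902851395 \left(\left(\frac{1}{4} + \frac{10285}{2}\right) - 7949\right)}{198866626} = \frac{227902851395 \left(\frac{20571}{4} - 7949\right)}{198866626} = \frac{227902851395}{198866626} \left(- \frac{11225}{4}\right) = - \frac{2558209506908875}{795466504}$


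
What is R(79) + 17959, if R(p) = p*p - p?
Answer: 24121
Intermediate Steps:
R(p) = p**2 - p
R(79) + 17959 = 79*(-1 + 79) + 17959 = 79*78 + 17959 = 6162 + 17959 = 24121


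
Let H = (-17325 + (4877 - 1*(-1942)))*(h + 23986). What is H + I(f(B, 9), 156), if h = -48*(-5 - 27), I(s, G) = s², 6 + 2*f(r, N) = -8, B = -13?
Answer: -268134083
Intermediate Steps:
f(r, N) = -7 (f(r, N) = -3 + (½)*(-8) = -3 - 4 = -7)
h = 1536 (h = -48*(-32) = 1536)
H = -268134132 (H = (-17325 + (4877 - 1*(-1942)))*(1536 + 23986) = (-17325 + (4877 + 1942))*25522 = (-17325 + 6819)*25522 = -10506*25522 = -268134132)
H + I(f(B, 9), 156) = -268134132 + (-7)² = -268134132 + 49 = -268134083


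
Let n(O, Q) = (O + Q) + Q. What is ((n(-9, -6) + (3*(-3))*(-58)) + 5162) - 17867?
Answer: -12204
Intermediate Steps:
n(O, Q) = O + 2*Q
((n(-9, -6) + (3*(-3))*(-58)) + 5162) - 17867 = (((-9 + 2*(-6)) + (3*(-3))*(-58)) + 5162) - 17867 = (((-9 - 12) - 9*(-58)) + 5162) - 17867 = ((-21 + 522) + 5162) - 17867 = (501 + 5162) - 17867 = 5663 - 17867 = -12204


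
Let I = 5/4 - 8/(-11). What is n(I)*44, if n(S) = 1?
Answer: 44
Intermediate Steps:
I = 87/44 (I = 5*(¼) - 8*(-1/11) = 5/4 + 8/11 = 87/44 ≈ 1.9773)
n(I)*44 = 1*44 = 44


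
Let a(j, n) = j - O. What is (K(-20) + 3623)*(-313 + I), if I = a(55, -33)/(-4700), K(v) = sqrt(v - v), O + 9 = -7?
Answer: -5330052533/4700 ≈ -1.1341e+6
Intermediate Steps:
O = -16 (O = -9 - 7 = -16)
a(j, n) = 16 + j (a(j, n) = j - 1*(-16) = j + 16 = 16 + j)
K(v) = 0 (K(v) = sqrt(0) = 0)
I = -71/4700 (I = (16 + 55)/(-4700) = 71*(-1/4700) = -71/4700 ≈ -0.015106)
(K(-20) + 3623)*(-313 + I) = (0 + 3623)*(-313 - 71/4700) = 3623*(-1471171/4700) = -5330052533/4700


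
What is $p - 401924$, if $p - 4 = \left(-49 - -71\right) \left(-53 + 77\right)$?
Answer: $-401392$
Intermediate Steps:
$p = 532$ ($p = 4 + \left(-49 - -71\right) \left(-53 + 77\right) = 4 + \left(-49 + 71\right) 24 = 4 + 22 \cdot 24 = 4 + 528 = 532$)
$p - 401924 = 532 - 401924 = -401392$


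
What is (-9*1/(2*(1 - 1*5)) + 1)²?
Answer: 289/64 ≈ 4.5156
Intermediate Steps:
(-9*1/(2*(1 - 1*5)) + 1)² = (-9*1/(2*(1 - 5)) + 1)² = (-9/((-4*2)) + 1)² = (-9/(-8) + 1)² = (-9*(-⅛) + 1)² = (9/8 + 1)² = (17/8)² = 289/64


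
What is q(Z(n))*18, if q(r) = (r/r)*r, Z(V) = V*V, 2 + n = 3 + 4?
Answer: 450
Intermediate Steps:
n = 5 (n = -2 + (3 + 4) = -2 + 7 = 5)
Z(V) = V²
q(r) = r (q(r) = 1*r = r)
q(Z(n))*18 = 5²*18 = 25*18 = 450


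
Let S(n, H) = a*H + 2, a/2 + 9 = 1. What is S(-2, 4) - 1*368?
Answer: -430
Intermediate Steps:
a = -16 (a = -18 + 2*1 = -18 + 2 = -16)
S(n, H) = 2 - 16*H (S(n, H) = -16*H + 2 = 2 - 16*H)
S(-2, 4) - 1*368 = (2 - 16*4) - 1*368 = (2 - 64) - 368 = -62 - 368 = -430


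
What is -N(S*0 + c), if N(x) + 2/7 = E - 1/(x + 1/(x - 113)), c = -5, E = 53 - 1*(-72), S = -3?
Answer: -516769/4137 ≈ -124.91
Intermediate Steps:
E = 125 (E = 53 + 72 = 125)
N(x) = 873/7 - 1/(x + 1/(-113 + x)) (N(x) = -2/7 + (125 - 1/(x + 1/(x - 113))) = -2/7 + (125 - 1/(x + 1/(-113 + x))) = 873/7 - 1/(x + 1/(-113 + x)))
-N(S*0 + c) = -(1664 - 98656*(-3*0 - 5) + 873*(-3*0 - 5)²)/(7*(1 + (-3*0 - 5)² - 113*(-3*0 - 5))) = -(1664 - 98656*(0 - 5) + 873*(0 - 5)²)/(7*(1 + (0 - 5)² - 113*(0 - 5))) = -(1664 - 98656*(-5) + 873*(-5)²)/(7*(1 + (-5)² - 113*(-5))) = -(1664 + 493280 + 873*25)/(7*(1 + 25 + 565)) = -(1664 + 493280 + 21825)/(7*591) = -516769/(7*591) = -1*516769/4137 = -516769/4137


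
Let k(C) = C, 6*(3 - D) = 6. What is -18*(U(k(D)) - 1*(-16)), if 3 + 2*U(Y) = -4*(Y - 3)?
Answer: -297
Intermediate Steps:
D = 2 (D = 3 - ⅙*6 = 3 - 1 = 2)
U(Y) = 9/2 - 2*Y (U(Y) = -3/2 + (-4*(Y - 3))/2 = -3/2 + (-4*(-3 + Y))/2 = -3/2 + (12 - 4*Y)/2 = -3/2 + (6 - 2*Y) = 9/2 - 2*Y)
-18*(U(k(D)) - 1*(-16)) = -18*((9/2 - 2*2) - 1*(-16)) = -18*((9/2 - 4) + 16) = -18*(½ + 16) = -18*33/2 = -297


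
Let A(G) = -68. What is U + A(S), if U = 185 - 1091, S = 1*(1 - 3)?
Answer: -974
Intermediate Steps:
S = -2 (S = 1*(-2) = -2)
U = -906
U + A(S) = -906 - 68 = -974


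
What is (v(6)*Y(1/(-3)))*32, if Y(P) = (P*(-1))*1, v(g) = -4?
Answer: -128/3 ≈ -42.667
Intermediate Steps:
Y(P) = -P (Y(P) = -P*1 = -P)
(v(6)*Y(1/(-3)))*32 = -(-4)/(-3)*32 = -(-4)*(-1)/3*32 = -4*1/3*32 = -4/3*32 = -128/3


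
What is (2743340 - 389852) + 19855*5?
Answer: 2452763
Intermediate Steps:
(2743340 - 389852) + 19855*5 = 2353488 + 99275 = 2452763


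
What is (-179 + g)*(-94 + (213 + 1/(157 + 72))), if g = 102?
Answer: -2098404/229 ≈ -9163.3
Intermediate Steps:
(-179 + g)*(-94 + (213 + 1/(157 + 72))) = (-179 + 102)*(-94 + (213 + 1/(157 + 72))) = -77*(-94 + (213 + 1/229)) = -77*(-94 + 48778/229) = -77*27252/229 = -2098404/229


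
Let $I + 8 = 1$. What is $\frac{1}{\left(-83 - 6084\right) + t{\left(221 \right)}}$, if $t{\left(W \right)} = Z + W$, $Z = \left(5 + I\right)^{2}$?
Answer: $- \frac{1}{5942} \approx -0.00016829$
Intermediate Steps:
$I = -7$ ($I = -8 + 1 = -7$)
$Z = 4$ ($Z = \left(5 - 7\right)^{2} = \left(-2\right)^{2} = 4$)
$t{\left(W \right)} = 4 + W$
$\frac{1}{\left(-83 - 6084\right) + t{\left(221 \right)}} = \frac{1}{\left(-83 - 6084\right) + \left(4 + 221\right)} = \frac{1}{\left(-83 - 6084\right) + 225} = \frac{1}{-6167 + 225} = \frac{1}{-5942} = - \frac{1}{5942}$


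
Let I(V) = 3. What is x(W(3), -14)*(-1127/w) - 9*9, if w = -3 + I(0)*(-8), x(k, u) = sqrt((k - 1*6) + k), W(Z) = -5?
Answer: -81 + 4508*I/27 ≈ -81.0 + 166.96*I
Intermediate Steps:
x(k, u) = sqrt(-6 + 2*k) (x(k, u) = sqrt((k - 6) + k) = sqrt((-6 + k) + k) = sqrt(-6 + 2*k))
w = -27 (w = -3 + 3*(-8) = -3 - 24 = -27)
x(W(3), -14)*(-1127/w) - 9*9 = sqrt(-6 + 2*(-5))*(-1127/(-27)) - 9*9 = sqrt(-6 - 10)*(-1127*(-1/27)) - 81 = sqrt(-16)*(1127/27) - 81 = (4*I)*(1127/27) - 81 = 4508*I/27 - 81 = -81 + 4508*I/27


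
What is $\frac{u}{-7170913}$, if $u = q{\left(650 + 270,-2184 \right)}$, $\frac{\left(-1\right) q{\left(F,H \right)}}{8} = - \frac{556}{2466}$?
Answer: $- \frac{2224}{8841735729} \approx -2.5153 \cdot 10^{-7}$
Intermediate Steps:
$q{\left(F,H \right)} = \frac{2224}{1233}$ ($q{\left(F,H \right)} = - 8 \left(- \frac{556}{2466}\right) = - 8 \left(\left(-556\right) \frac{1}{2466}\right) = \left(-8\right) \left(- \frac{278}{1233}\right) = \frac{2224}{1233}$)
$u = \frac{2224}{1233} \approx 1.8037$
$\frac{u}{-7170913} = \frac{2224}{1233 \left(-7170913\right)} = \frac{2224}{1233} \left(- \frac{1}{7170913}\right) = - \frac{2224}{8841735729}$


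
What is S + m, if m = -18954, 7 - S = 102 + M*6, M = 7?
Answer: -19091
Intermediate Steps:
S = -137 (S = 7 - (102 + 7*6) = 7 - (102 + 42) = 7 - 1*144 = 7 - 144 = -137)
S + m = -137 - 18954 = -19091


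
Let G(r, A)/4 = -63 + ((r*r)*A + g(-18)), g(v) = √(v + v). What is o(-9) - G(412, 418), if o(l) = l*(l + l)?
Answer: -283811554 - 24*I ≈ -2.8381e+8 - 24.0*I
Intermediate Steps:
g(v) = √2*√v (g(v) = √(2*v) = √2*√v)
o(l) = 2*l² (o(l) = l*(2*l) = 2*l²)
G(r, A) = -252 + 24*I + 4*A*r² (G(r, A) = 4*(-63 + ((r*r)*A + √2*√(-18))) = 4*(-63 + (r²*A + √2*(3*I*√2))) = 4*(-63 + (A*r² + 6*I)) = 4*(-63 + (6*I + A*r²)) = 4*(-63 + 6*I + A*r²) = -252 + 24*I + 4*A*r²)
o(-9) - G(412, 418) = 2*(-9)² - (-252 + 24*I + 4*418*412²) = 2*81 - (-252 + 24*I + 4*418*169744) = 162 - (-252 + 24*I + 283811968) = 162 - (283811716 + 24*I) = 162 + (-283811716 - 24*I) = -283811554 - 24*I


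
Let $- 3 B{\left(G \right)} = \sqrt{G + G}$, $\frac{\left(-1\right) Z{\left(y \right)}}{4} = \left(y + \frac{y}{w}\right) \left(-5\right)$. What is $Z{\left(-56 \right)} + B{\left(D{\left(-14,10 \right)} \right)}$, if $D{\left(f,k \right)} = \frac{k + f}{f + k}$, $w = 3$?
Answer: $- \frac{4480}{3} - \frac{\sqrt{2}}{3} \approx -1493.8$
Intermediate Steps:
$D{\left(f,k \right)} = 1$ ($D{\left(f,k \right)} = \frac{f + k}{f + k} = 1$)
$Z{\left(y \right)} = \frac{80 y}{3}$ ($Z{\left(y \right)} = - 4 \left(y + \frac{y}{3}\right) \left(-5\right) = - 4 \frac{4 y}{3} \left(-5\right) = - 4 \left(- \frac{20 y}{3}\right) = \frac{80 y}{3}$)
$B{\left(G \right)} = - \frac{\sqrt{2} \sqrt{G}}{3}$ ($B{\left(G \right)} = - \frac{\sqrt{G + G}}{3} = - \frac{\sqrt{2 G}}{3} = - \frac{\sqrt{2} \sqrt{G}}{3}$)
$Z{\left(-56 \right)} + B{\left(D{\left(-14,10 \right)} \right)} = \frac{80}{3} \left(-56\right) - \frac{\sqrt{2} \sqrt{1}}{3} = - \frac{4480}{3} - \frac{1}{3} \sqrt{2} \cdot 1 = - \frac{4480}{3} - \frac{\sqrt{2}}{3}$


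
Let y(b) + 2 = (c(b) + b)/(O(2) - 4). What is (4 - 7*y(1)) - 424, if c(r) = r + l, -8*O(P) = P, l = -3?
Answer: -6930/17 ≈ -407.65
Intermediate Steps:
O(P) = -P/8
c(r) = -3 + r (c(r) = r - 3 = -3 + r)
y(b) = -22/17 - 8*b/17 (y(b) = -2 + ((-3 + b) + b)/(-⅛*2 - 4) = -2 + (-3 + 2*b)/(-¼ - 4) = -2 + (-3 + 2*b)/(-17/4) = -2 + (-3 + 2*b)*(-4/17) = -2 + (12/17 - 8*b/17) = -22/17 - 8*b/17)
(4 - 7*y(1)) - 424 = (4 - 7*(-22/17 - 8/17*1)) - 424 = (4 - 7*(-22/17 - 8/17)) - 424 = (4 - 7*(-30/17)) - 424 = (4 + 210/17) - 424 = 278/17 - 424 = -6930/17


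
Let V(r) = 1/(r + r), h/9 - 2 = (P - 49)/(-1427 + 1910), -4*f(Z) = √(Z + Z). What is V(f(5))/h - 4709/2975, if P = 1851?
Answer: -277/175 - 161*√10/41520 ≈ -1.5951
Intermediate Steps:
f(Z) = -√2*√Z/4 (f(Z) = -√(Z + Z)/4 = -√2*√Z/4)
h = 8304/161 (h = 18 + 9*((1851 - 49)/(-1427 + 1910)) = 18 + 9*(1802/483) = 18 + 5406/161 = 8304/161 ≈ 51.578)
V(r) = 1/(2*r)
V(f(5))/h - 4709/2975 = (1/(2*((-√2*√5/4))))/(8304/161) - 4709/2975 = (1/(2*((-√10/4))))*(161/8304) - 4709*1/2975 = ((-2*√10/5)/2)*(161/8304) - 277/175 = -√10/5*(161/8304) - 277/175 = -161*√10/41520 - 277/175 = -277/175 - 161*√10/41520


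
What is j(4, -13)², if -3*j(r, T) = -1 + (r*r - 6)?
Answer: 9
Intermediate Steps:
j(r, T) = 7/3 - r²/3 (j(r, T) = -(-1 + (r*r - 6))/3 = -(-1 + (r² - 6))/3 = -(-1 + (-6 + r²))/3 = -(-7 + r²)/3 = 7/3 - r²/3)
j(4, -13)² = (7/3 - ⅓*4²)² = (7/3 - ⅓*16)² = (7/3 - 16/3)² = (-3)² = 9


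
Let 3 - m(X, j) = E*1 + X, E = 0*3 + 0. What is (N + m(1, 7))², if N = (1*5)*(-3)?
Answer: 169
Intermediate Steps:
E = 0 (E = 0 + 0 = 0)
m(X, j) = 3 - X (m(X, j) = 3 - (0*1 + X) = 3 - (0 + X) = 3 - X)
N = -15 (N = 5*(-3) = -15)
(N + m(1, 7))² = (-15 + (3 - 1*1))² = (-15 + (3 - 1))² = (-15 + 2)² = (-13)² = 169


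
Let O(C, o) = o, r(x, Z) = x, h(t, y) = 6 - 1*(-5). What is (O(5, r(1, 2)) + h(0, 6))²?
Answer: 144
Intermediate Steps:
h(t, y) = 11 (h(t, y) = 6 + 5 = 11)
(O(5, r(1, 2)) + h(0, 6))² = (1 + 11)² = 12² = 144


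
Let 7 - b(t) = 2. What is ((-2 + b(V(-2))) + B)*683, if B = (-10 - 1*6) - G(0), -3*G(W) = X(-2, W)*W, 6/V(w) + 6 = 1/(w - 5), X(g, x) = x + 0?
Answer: -8879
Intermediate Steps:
X(g, x) = x
V(w) = 6/(-6 + 1/(-5 + w)) (V(w) = 6/(-6 + 1/(w - 5)) = 6/(-6 + 1/(-5 + w)))
b(t) = 5 (b(t) = 7 - 1*2 = 7 - 2 = 5)
G(W) = -W²/3 (G(W) = -W*W/3 = -W²/3)
B = -16 (B = (-10 - 1*6) - (-1)*0²/3 = (-10 - 6) - (-1)*0/3 = -16 - 1*0 = -16 + 0 = -16)
((-2 + b(V(-2))) + B)*683 = ((-2 + 5) - 16)*683 = (3 - 16)*683 = -13*683 = -8879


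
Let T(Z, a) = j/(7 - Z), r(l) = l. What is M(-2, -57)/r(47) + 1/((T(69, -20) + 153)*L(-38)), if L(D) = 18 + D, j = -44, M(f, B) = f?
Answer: -192057/4479100 ≈ -0.042879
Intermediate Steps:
T(Z, a) = -44/(7 - Z)
M(-2, -57)/r(47) + 1/((T(69, -20) + 153)*L(-38)) = -2/47 + 1/((44/(-7 + 69) + 153)*(18 - 38)) = -2*1/47 + 1/((44/62 + 153)*(-20)) = -2/47 - 1/20/(44*(1/62) + 153) = -2/47 - 1/20/(22/31 + 153) = -2/47 - 1/20/(4765/31) = -2/47 + (31/4765)*(-1/20) = -2/47 - 31/95300 = -192057/4479100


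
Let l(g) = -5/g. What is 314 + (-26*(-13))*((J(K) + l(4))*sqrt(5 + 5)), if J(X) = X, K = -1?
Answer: 314 - 1521*sqrt(10)/2 ≈ -2090.9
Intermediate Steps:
314 + (-26*(-13))*((J(K) + l(4))*sqrt(5 + 5)) = 314 + (-26*(-13))*((-1 - 5/4)*sqrt(5 + 5)) = 314 + 338*((-1 - 5*1/4)*sqrt(10)) = 314 + 338*((-1 - 5/4)*sqrt(10)) = 314 + 338*(-9*sqrt(10)/4) = 314 - 1521*sqrt(10)/2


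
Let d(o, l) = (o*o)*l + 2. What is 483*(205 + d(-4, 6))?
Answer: 146349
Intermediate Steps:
d(o, l) = 2 + l*o² (d(o, l) = o²*l + 2 = l*o² + 2 = 2 + l*o²)
483*(205 + d(-4, 6)) = 483*(205 + (2 + 6*(-4)²)) = 483*(205 + (2 + 6*16)) = 483*(205 + (2 + 96)) = 483*(205 + 98) = 483*303 = 146349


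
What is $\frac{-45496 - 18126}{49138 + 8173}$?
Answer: $- \frac{63622}{57311} \approx -1.1101$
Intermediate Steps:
$\frac{-45496 - 18126}{49138 + 8173} = - \frac{63622}{57311}$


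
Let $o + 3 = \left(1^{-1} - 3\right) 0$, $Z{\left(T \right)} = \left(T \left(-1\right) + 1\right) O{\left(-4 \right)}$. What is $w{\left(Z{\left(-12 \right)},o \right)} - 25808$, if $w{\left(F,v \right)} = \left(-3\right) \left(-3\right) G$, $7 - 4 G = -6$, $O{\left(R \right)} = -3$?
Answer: $- \frac{103115}{4} \approx -25779.0$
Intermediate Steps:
$G = \frac{13}{4}$ ($G = \frac{7}{4} - - \frac{3}{2} = \frac{7}{4} + \frac{3}{2} = \frac{13}{4} \approx 3.25$)
$Z{\left(T \right)} = -3 + 3 T$ ($Z{\left(T \right)} = \left(T \left(-1\right) + 1\right) \left(-3\right) = \left(- T + 1\right) \left(-3\right) = \left(1 - T\right) \left(-3\right) = -3 + 3 T$)
$o = -3$ ($o = -3 + \left(1^{-1} - 3\right) 0 = -3 + \left(1 - 3\right) 0 = -3 - 0 = -3 + 0 = -3$)
$w{\left(F,v \right)} = \frac{117}{4}$ ($w{\left(F,v \right)} = \left(-3\right) \left(-3\right) \frac{13}{4} = 9 \cdot \frac{13}{4} = \frac{117}{4}$)
$w{\left(Z{\left(-12 \right)},o \right)} - 25808 = \frac{117}{4} - 25808 = - \frac{103115}{4}$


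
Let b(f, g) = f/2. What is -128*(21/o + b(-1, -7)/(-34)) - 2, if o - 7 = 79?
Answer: -25686/731 ≈ -35.138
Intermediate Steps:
b(f, g) = f/2 (b(f, g) = f*(½) = f/2)
o = 86 (o = 7 + 79 = 86)
-128*(21/o + b(-1, -7)/(-34)) - 2 = -128*(21/86 + ((½)*(-1))/(-34)) - 2 = -128*(21*(1/86) - ½*(-1/34)) - 2 = -128*(21/86 + 1/68) - 2 = -128*757/2924 - 2 = -24224/731 - 2 = -25686/731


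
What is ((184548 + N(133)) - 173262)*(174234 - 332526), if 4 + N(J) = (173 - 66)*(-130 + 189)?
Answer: -2785147740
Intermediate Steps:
N(J) = 6309 (N(J) = -4 + (173 - 66)*(-130 + 189) = -4 + 107*59 = -4 + 6313 = 6309)
((184548 + N(133)) - 173262)*(174234 - 332526) = ((184548 + 6309) - 173262)*(174234 - 332526) = (190857 - 173262)*(-158292) = 17595*(-158292) = -2785147740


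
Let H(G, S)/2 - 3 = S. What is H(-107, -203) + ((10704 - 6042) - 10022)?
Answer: -5760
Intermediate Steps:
H(G, S) = 6 + 2*S
H(-107, -203) + ((10704 - 6042) - 10022) = (6 + 2*(-203)) + ((10704 - 6042) - 10022) = (6 - 406) + (4662 - 10022) = -400 - 5360 = -5760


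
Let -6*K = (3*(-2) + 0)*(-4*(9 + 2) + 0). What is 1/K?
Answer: -1/44 ≈ -0.022727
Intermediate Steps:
K = -44 (K = -(3*(-2) + 0)*(-4*(9 + 2) + 0)/6 = -(-6 + 0)*(-4*11 + 0)/6 = -(-1)*(-44 + 0) = -(-1)*(-44) = -⅙*264 = -44)
1/K = 1/(-44) = -1/44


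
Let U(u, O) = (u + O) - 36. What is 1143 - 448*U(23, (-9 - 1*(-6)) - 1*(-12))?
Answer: 2935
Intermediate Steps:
U(u, O) = -36 + O + u (U(u, O) = (O + u) - 36 = -36 + O + u)
1143 - 448*U(23, (-9 - 1*(-6)) - 1*(-12)) = 1143 - 448*(-36 + ((-9 - 1*(-6)) - 1*(-12)) + 23) = 1143 - 448*(-36 + ((-9 + 6) + 12) + 23) = 1143 - 448*(-36 + (-3 + 12) + 23) = 1143 - 448*(-36 + 9 + 23) = 1143 - 448*(-4) = 1143 + 1792 = 2935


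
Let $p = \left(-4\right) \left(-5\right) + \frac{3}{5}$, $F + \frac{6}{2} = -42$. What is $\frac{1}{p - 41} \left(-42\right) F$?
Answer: $- \frac{1575}{17} \approx -92.647$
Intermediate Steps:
$F = -45$ ($F = -3 - 42 = -45$)
$p = \frac{103}{5}$ ($p = 20 + 3 \cdot \frac{1}{5} = 20 + \frac{3}{5} = \frac{103}{5} \approx 20.6$)
$\frac{1}{p - 41} \left(-42\right) F = \frac{1}{\frac{103}{5} - 41} \left(-42\right) \left(-45\right) = \frac{1}{- \frac{102}{5}} \left(-42\right) \left(-45\right) = \left(- \frac{5}{102}\right) \left(-42\right) \left(-45\right) = \frac{35}{17} \left(-45\right) = - \frac{1575}{17}$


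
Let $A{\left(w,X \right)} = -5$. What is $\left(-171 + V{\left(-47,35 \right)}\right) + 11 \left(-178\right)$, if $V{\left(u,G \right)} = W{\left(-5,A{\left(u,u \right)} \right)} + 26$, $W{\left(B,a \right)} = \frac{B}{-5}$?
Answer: $-2102$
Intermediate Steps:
$W{\left(B,a \right)} = - \frac{B}{5}$ ($W{\left(B,a \right)} = B \left(- \frac{1}{5}\right) = - \frac{B}{5}$)
$V{\left(u,G \right)} = 27$ ($V{\left(u,G \right)} = \left(- \frac{1}{5}\right) \left(-5\right) + 26 = 1 + 26 = 27$)
$\left(-171 + V{\left(-47,35 \right)}\right) + 11 \left(-178\right) = \left(-171 + 27\right) + 11 \left(-178\right) = -144 - 1958 = -2102$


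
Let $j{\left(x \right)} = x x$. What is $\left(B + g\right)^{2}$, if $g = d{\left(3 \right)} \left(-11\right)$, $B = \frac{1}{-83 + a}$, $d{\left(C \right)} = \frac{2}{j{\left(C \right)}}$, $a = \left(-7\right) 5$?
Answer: $\frac{6786025}{1127844} \approx 6.0168$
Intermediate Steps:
$j{\left(x \right)} = x^{2}$
$a = -35$
$d{\left(C \right)} = \frac{2}{C^{2}}$
$B = - \frac{1}{118}$ ($B = \frac{1}{-83 - 35} = \frac{1}{-118} = - \frac{1}{118} \approx -0.0084746$)
$g = - \frac{22}{9}$ ($g = \frac{2}{9} \left(-11\right) = - \frac{22}{9} \approx -2.4444$)
$\left(B + g\right)^{2} = \left(- \frac{1}{118} - \frac{22}{9}\right)^{2} = \left(- \frac{2605}{1062}\right)^{2} = \frac{6786025}{1127844}$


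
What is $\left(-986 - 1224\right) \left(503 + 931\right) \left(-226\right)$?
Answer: $716225640$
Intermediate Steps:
$\left(-986 - 1224\right) \left(503 + 931\right) \left(-226\right) = \left(-2210\right) 1434 \left(-226\right) = \left(-3169140\right) \left(-226\right) = 716225640$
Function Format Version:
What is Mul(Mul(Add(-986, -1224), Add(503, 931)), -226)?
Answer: 716225640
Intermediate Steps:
Mul(Mul(Add(-986, -1224), Add(503, 931)), -226) = Mul(Mul(-2210, 1434), -226) = Mul(-3169140, -226) = 716225640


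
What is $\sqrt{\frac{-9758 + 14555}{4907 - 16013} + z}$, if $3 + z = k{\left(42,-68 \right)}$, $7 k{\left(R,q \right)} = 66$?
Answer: $\frac{\sqrt{447439762}}{8638} \approx 2.4488$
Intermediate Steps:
$k{\left(R,q \right)} = \frac{66}{7}$ ($k{\left(R,q \right)} = \frac{1}{7} \cdot 66 = \frac{66}{7}$)
$z = \frac{45}{7}$ ($z = -3 + \frac{66}{7} = \frac{45}{7} \approx 6.4286$)
$\sqrt{\frac{-9758 + 14555}{4907 - 16013} + z} = \sqrt{\frac{-9758 + 14555}{4907 - 16013} + \frac{45}{7}} = \sqrt{\frac{4797}{-11106} + \frac{45}{7}} = \sqrt{4797 \left(- \frac{1}{11106}\right) + \frac{45}{7}} = \sqrt{- \frac{533}{1234} + \frac{45}{7}} = \sqrt{\frac{51799}{8638}} = \frac{\sqrt{447439762}}{8638}$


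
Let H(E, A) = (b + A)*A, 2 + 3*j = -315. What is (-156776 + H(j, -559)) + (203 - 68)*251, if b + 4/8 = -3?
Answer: 383093/2 ≈ 1.9155e+5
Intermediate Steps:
b = -7/2 (b = -½ - 3 = -7/2 ≈ -3.5000)
j = -317/3 (j = -⅔ + (⅓)*(-315) = -⅔ - 105 = -317/3 ≈ -105.67)
H(E, A) = A*(-7/2 + A) (H(E, A) = (-7/2 + A)*A = A*(-7/2 + A))
(-156776 + H(j, -559)) + (203 - 68)*251 = (-156776 + (½)*(-559)*(-7 + 2*(-559))) + (203 - 68)*251 = (-156776 + (½)*(-559)*(-7 - 1118)) + 135*251 = (-156776 + (½)*(-559)*(-1125)) + 33885 = (-156776 + 628875/2) + 33885 = 315323/2 + 33885 = 383093/2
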